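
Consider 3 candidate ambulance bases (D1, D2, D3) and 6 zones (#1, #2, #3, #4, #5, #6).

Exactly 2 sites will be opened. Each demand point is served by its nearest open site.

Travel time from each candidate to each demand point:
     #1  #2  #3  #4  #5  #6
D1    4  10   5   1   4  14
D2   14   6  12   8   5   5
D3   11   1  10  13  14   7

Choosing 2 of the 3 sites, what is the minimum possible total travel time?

Open {D1, D3}.
  #1→D1 4, #2→D3 1, #3→D1 5, #4→D1 1, #5→D1 4, #6→D3 7  ⇒ total 22.
Compare {D1, D2}: total 25.
Compare {D2, D3}: total 40.

22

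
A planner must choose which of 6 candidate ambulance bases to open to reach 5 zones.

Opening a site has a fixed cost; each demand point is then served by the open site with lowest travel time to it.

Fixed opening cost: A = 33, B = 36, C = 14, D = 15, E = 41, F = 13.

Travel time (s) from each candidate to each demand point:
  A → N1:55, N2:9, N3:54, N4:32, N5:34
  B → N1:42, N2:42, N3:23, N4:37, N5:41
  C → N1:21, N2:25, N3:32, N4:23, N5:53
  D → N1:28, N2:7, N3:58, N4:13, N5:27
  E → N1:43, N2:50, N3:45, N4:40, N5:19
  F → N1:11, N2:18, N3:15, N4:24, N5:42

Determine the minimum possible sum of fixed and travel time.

101

Open {D, F}: assign each demand point to its cheapest open site.
  N1→F 11, N2→D 7, N3→F 15, N4→D 13, N5→D 27
  travel time 73, fixed 28 → total 101.
Compare {C, D, F}: travel time 73 + fixed 42 = 115.
Compare {F}: travel time 110 + fixed 13 = 123.
Compare {C, D}: travel time 100 + fixed 29 = 129.
All other subsets cost ≥ 115. Minimum total cost: 101.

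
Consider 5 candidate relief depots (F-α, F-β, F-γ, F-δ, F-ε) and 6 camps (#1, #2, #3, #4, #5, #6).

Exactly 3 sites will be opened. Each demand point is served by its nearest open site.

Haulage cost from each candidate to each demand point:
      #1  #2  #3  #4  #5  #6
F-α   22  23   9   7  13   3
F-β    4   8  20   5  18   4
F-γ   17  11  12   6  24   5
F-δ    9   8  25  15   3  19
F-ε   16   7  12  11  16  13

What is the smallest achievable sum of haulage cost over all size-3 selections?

32

Open {F-α, F-β, F-δ}.
  #1→F-β 4, #2→F-β 8, #3→F-α 9, #4→F-β 5, #5→F-δ 3, #6→F-α 3  ⇒ total 32.
Compare {F-β, F-δ, F-ε}: total 35.
Compare {F-β, F-γ, F-δ}: total 36.
No size-3 selection does better; minimum is 32.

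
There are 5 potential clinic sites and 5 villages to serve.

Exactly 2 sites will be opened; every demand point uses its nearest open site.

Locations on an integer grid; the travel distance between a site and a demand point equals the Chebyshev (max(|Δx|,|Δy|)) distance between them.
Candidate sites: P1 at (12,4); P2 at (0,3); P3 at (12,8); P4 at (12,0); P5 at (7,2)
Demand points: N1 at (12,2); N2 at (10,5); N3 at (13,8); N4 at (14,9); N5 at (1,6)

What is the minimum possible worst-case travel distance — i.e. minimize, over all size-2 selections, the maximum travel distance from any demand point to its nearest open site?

Open {P1, P2}.
  Farthest demand point is N4 at travel distance 5 (to P1); all others are ≤ 5.
With {P1, P5} the worst case is 6.
With {P2, P3} the worst case is 6.
No size-2 selection achieves below 5.

5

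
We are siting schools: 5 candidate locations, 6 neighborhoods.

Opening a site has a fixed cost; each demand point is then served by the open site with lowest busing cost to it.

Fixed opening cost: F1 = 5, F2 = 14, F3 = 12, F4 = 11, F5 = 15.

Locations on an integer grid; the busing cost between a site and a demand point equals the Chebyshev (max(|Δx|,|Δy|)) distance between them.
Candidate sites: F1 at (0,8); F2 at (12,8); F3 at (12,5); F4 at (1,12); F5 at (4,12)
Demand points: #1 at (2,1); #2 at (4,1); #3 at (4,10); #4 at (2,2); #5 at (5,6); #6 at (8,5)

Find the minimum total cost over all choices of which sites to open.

Open {F1}: assign each demand point to its cheapest open site.
  #1→F1 7, #2→F1 7, #3→F1 4, #4→F1 6, #5→F1 5, #6→F1 8
  busing cost 37, fixed 5 → total 42.
Compare {F1, F3}: busing cost 33 + fixed 17 = 50.
Compare {F1, F4}: busing cost 35 + fixed 16 = 51.
Compare {F1, F2}: busing cost 33 + fixed 19 = 52.
All other subsets cost ≥ 50. Minimum total cost: 42.

42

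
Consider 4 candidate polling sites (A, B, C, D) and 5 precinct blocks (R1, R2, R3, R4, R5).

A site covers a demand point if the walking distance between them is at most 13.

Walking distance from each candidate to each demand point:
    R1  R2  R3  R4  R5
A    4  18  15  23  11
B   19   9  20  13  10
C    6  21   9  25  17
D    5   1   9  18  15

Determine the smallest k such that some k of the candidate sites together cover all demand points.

Coverage sets (demand points within 13 of each site):
  A: {R1, R5}
  B: {R2, R4, R5}
  C: {R1, R3}
  D: {R1, R2, R3}
No single site covers all 5 demand points.
But {B, C} covers everything, so the minimum is 2.

2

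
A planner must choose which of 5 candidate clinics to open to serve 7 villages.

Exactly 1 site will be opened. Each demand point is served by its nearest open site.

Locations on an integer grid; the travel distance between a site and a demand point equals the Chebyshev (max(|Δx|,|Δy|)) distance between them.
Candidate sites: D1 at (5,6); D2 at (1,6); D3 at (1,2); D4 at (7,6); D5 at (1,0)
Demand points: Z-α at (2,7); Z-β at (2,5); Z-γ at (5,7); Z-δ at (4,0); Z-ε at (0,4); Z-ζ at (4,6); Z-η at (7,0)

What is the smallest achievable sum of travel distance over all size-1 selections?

23

Open {D2}.
  Z-α→D2 1, Z-β→D2 1, Z-γ→D2 4, Z-δ→D2 6, Z-ε→D2 2, Z-ζ→D2 3, Z-η→D2 6  ⇒ total 23.
Compare {D1}: total 25.
Compare {D3}: total 28.
No size-1 selection does better; minimum is 23.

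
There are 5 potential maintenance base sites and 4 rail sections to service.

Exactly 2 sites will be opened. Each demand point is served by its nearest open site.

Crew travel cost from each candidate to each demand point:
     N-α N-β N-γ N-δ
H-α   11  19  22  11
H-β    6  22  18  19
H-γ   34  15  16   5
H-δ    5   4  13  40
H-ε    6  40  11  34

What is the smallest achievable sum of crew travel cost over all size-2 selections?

27

Open {H-γ, H-δ}.
  N-α→H-δ 5, N-β→H-δ 4, N-γ→H-δ 13, N-δ→H-γ 5  ⇒ total 27.
Compare {H-α, H-δ}: total 33.
Compare {H-γ, H-ε}: total 37.
No size-2 selection does better; minimum is 27.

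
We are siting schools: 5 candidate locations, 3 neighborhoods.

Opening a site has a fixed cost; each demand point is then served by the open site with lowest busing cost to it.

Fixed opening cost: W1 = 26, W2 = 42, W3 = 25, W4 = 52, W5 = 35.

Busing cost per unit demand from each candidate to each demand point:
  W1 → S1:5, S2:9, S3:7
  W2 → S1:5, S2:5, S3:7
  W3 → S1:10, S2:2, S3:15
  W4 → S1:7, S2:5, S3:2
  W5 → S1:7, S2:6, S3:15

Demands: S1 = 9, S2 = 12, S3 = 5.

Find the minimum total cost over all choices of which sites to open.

155

Open {W1, W3}: assign each demand point to its cheapest open site.
  S1→W1 9×5=45, S2→W3 12×2=24, S3→W1 5×7=35
  busing cost 104, fixed 51 → total 155.
Compare {W2, W3}: busing cost 104 + fixed 67 = 171.
Compare {W3, W4}: busing cost 97 + fixed 77 = 174.
Compare {W2}: busing cost 140 + fixed 42 = 182.
All other subsets cost ≥ 171. Minimum total cost: 155.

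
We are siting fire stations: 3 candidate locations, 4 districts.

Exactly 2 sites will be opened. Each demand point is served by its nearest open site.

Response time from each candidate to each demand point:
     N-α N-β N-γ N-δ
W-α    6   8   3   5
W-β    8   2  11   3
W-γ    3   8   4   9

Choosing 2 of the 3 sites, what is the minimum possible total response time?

Open {W-β, W-γ}.
  N-α→W-γ 3, N-β→W-β 2, N-γ→W-γ 4, N-δ→W-β 3  ⇒ total 12.
Compare {W-α, W-β}: total 14.
Compare {W-α, W-γ}: total 19.

12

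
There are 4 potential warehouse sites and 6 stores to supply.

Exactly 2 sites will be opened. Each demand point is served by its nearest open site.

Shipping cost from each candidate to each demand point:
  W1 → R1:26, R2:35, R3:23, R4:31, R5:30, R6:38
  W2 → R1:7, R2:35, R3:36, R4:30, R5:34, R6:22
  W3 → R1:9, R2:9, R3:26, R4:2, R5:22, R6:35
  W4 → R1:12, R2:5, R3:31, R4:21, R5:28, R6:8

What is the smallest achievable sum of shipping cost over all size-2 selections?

72

Open {W3, W4}.
  R1→W3 9, R2→W4 5, R3→W3 26, R4→W3 2, R5→W3 22, R6→W4 8  ⇒ total 72.
Compare {W2, W3}: total 88.
Compare {W1, W4}: total 97.
No size-2 selection does better; minimum is 72.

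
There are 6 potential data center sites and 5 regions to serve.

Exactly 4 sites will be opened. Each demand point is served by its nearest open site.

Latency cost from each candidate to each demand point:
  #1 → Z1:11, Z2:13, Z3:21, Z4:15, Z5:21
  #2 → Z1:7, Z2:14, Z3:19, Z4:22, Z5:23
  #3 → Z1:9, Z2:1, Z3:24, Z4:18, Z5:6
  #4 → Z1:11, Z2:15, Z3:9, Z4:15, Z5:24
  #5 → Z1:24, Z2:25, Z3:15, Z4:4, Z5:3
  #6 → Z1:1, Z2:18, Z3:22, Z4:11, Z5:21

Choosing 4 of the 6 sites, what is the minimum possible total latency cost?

18

Open {#3, #4, #5, #6}.
  Z1→#6 1, Z2→#3 1, Z3→#4 9, Z4→#5 4, Z5→#5 3  ⇒ total 18.
Compare {#1, #3, #5, #6}: total 24.
Compare {#2, #3, #4, #5}: total 24.
No size-4 selection does better; minimum is 18.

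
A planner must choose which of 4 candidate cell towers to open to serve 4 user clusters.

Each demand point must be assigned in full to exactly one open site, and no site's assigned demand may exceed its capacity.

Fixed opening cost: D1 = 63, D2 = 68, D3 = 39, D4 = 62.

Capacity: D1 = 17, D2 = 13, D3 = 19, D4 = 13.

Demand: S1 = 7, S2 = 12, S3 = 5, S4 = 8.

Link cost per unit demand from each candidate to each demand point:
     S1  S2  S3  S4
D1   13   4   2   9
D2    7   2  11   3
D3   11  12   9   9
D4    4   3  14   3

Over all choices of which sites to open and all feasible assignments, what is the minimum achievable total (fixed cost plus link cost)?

Open {D1, D2, D4}; cheapest assignment that respects the capacities:
  D1 (cap 17, load 17): S2, S3 — cost 12×4 + 5×2 = 58
  D2 (cap 13, load 8): S4 — cost 8×3 = 24
  D4 (cap 13, load 7): S1 — cost 7×4 = 28
  Shipping 110, fixed 193 → total 303.
  Any other capacity-feasible assignment to {D1, D2, D4} ships for at least 110.
Compare {D1, D3}: its best feasible assignment gives total 309.
Compare {D1, D3, D4}: its best feasible assignment gives total 322.
Every other set of open sites that can feasibly serve all demand totals ≥ 309 even under its best assignment. Minimum: 303.

303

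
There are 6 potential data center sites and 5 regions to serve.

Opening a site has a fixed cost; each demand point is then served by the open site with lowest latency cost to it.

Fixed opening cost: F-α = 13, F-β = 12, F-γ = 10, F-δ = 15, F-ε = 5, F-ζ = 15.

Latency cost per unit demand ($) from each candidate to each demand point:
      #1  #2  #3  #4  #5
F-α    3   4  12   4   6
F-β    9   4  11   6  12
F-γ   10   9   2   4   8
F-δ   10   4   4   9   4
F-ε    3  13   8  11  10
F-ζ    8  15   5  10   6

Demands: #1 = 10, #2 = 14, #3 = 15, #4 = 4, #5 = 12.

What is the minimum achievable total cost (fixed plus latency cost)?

Open {F-γ, F-δ, F-ε}: assign each demand point to its cheapest open site.
  #1→F-ε 10×3=30, #2→F-δ 14×4=56, #3→F-γ 15×2=30, #4→F-γ 4×4=16, #5→F-δ 12×4=48
  latency cost 180, fixed 30 → total 210.
Compare {F-α, F-γ, F-δ}: latency cost 180 + fixed 38 = 218.
Compare {F-β, F-γ, F-δ, F-ε}: latency cost 180 + fixed 42 = 222.
Compare {F-α, F-γ, F-δ, F-ε}: latency cost 180 + fixed 43 = 223.
All other subsets cost ≥ 218. Minimum total cost: 210.

210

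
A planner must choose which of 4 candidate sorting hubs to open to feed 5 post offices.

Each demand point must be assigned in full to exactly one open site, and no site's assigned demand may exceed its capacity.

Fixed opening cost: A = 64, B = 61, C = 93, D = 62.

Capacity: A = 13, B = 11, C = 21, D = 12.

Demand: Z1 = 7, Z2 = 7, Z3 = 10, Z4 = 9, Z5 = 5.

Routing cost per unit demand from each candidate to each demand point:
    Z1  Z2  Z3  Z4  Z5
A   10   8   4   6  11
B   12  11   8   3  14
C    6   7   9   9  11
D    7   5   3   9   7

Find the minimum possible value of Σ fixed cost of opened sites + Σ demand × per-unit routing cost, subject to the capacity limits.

419

Open {B, C, D}; cheapest assignment that respects the capacities:
  B (cap 11, load 9): Z4 — cost 9×3 = 27
  C (cap 21, load 19): Z1, Z2, Z5 — cost 7×6 + 7×7 + 5×11 = 146
  D (cap 12, load 10): Z3 — cost 10×3 = 30
  Shipping 203, fixed 216 → total 419.
  Any other capacity-feasible assignment to {B, C, D} ships for at least 203.
Compare {A, B, C}: its best feasible assignment gives total 431.
Compare {A, C, D}: its best feasible assignment gives total 449.
Every other set of open sites that can feasibly serve all demand totals ≥ 431 even under its best assignment. Minimum: 419.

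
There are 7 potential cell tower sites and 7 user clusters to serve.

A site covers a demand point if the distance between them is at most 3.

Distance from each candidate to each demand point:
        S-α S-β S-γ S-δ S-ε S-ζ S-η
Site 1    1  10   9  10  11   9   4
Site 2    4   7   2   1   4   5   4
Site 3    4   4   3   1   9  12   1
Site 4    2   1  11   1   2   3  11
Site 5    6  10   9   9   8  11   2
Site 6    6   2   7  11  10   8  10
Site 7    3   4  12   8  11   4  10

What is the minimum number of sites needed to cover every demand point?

Coverage sets (demand points within 3 of each site):
  Site 1: {S-α}
  Site 2: {S-γ, S-δ}
  Site 3: {S-γ, S-δ, S-η}
  Site 4: {S-α, S-β, S-δ, S-ε, S-ζ}
  Site 5: {S-η}
  Site 6: {S-β}
  Site 7: {S-α}
No single site covers all 7 demand points.
But {Site 3, Site 4} covers everything, so the minimum is 2.

2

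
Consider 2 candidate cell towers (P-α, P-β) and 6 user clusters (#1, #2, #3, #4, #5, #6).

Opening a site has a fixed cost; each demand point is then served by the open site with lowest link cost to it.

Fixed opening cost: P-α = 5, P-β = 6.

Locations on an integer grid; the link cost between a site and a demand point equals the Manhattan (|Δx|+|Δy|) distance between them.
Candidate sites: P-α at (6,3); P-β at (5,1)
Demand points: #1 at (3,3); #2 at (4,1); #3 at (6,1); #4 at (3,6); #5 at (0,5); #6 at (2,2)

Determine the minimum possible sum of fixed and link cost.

Open {P-β}: assign each demand point to its cheapest open site.
  #1→P-β 4, #2→P-β 1, #3→P-β 1, #4→P-β 7, #5→P-β 9, #6→P-β 4
  link cost 26, fixed 6 → total 32.
Compare {P-α}: link cost 28 + fixed 5 = 33.
Compare {P-α, P-β}: link cost 23 + fixed 11 = 34.

32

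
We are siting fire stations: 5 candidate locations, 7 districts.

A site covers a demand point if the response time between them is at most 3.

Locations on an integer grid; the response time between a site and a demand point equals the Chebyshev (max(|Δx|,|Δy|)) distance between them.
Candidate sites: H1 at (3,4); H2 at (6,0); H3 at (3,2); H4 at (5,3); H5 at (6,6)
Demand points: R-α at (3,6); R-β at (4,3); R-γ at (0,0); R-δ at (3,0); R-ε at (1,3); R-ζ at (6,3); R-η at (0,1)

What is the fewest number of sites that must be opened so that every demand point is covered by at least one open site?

2

Coverage sets (demand points within 3 of each site):
  H1: {R-α, R-β, R-ε, R-ζ, R-η}
  H2: {R-β, R-δ, R-ζ}
  H3: {R-β, R-γ, R-δ, R-ε, R-ζ, R-η}
  H4: {R-α, R-β, R-δ, R-ζ}
  H5: {R-α, R-β, R-ζ}
No single site covers all 7 demand points.
But {H1, H3} covers everything, so the minimum is 2.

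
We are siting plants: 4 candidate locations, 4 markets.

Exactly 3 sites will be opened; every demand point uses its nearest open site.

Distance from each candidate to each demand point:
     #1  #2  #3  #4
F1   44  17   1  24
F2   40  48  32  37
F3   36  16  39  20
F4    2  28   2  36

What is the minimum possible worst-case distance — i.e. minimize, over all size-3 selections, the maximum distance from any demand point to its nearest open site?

Open {F1, F3, F4}.
  Farthest demand point is #4 at distance 20 (to F3); all others are ≤ 20.
With {F2, F3, F4} the worst case is 20.
With {F1, F2, F4} the worst case is 24.
No size-3 selection achieves below 20.

20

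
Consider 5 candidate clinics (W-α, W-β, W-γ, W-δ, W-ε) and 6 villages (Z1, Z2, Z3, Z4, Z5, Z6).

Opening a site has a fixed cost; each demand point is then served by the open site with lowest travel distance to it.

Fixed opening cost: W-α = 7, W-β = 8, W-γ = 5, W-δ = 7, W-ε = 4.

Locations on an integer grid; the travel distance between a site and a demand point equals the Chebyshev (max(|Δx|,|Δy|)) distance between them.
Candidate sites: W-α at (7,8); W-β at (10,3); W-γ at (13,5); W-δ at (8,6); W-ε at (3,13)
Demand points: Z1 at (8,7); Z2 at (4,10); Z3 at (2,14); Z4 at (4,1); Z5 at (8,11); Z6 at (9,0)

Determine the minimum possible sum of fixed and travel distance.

Open {W-δ, W-ε}: assign each demand point to its cheapest open site.
  Z1→W-δ 1, Z2→W-ε 3, Z3→W-ε 1, Z4→W-δ 5, Z5→W-δ 5, Z6→W-δ 6
  travel distance 21, fixed 11 → total 32.
Compare {W-α, W-ε}: travel distance 23 + fixed 11 = 34.
Compare {W-β, W-ε}: travel distance 22 + fixed 12 = 34.
Compare {W-α}: travel distance 28 + fixed 7 = 35.
All other subsets cost ≥ 34. Minimum total cost: 32.

32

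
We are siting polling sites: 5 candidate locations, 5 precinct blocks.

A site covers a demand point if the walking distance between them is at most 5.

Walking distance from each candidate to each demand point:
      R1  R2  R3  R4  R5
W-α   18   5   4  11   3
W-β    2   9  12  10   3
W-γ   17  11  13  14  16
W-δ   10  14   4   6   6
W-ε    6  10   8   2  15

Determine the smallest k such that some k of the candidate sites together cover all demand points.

Coverage sets (demand points within 5 of each site):
  W-α: {R2, R3, R5}
  W-β: {R1, R5}
  W-γ: {}
  W-δ: {R3}
  W-ε: {R4}
No 2 sites suffice: every size-2 union leaves at least one demand point uncovered.
But {W-α, W-β, W-ε} covers everything, so the minimum is 3.

3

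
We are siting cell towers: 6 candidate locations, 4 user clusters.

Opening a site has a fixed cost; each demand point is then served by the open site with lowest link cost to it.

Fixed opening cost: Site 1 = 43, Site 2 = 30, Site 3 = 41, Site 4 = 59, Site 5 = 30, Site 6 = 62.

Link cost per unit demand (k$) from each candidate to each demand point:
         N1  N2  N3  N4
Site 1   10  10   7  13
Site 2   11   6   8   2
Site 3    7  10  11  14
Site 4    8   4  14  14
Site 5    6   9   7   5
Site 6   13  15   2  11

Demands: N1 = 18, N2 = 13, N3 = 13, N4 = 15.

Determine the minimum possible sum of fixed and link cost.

Open {Site 2, Site 5, Site 6}: assign each demand point to its cheapest open site.
  N1→Site 5 18×6=108, N2→Site 2 13×6=78, N3→Site 6 13×2=26, N4→Site 2 15×2=30
  link cost 242, fixed 122 → total 364.
Compare {Site 2, Site 5}: link cost 307 + fixed 60 = 367.
Compare {Site 2, Site 3, Site 6}: link cost 260 + fixed 133 = 393.
Compare {Site 2, Site 4, Site 5, Site 6}: link cost 216 + fixed 181 = 397.
All other subsets cost ≥ 367. Minimum total cost: 364.

364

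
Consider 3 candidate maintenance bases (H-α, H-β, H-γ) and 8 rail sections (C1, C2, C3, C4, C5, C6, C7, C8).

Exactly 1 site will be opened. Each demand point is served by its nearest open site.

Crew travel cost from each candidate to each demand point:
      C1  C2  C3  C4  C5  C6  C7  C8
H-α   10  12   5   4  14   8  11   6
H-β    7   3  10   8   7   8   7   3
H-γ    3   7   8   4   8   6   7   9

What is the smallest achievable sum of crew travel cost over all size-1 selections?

52

Open {H-γ}.
  C1→H-γ 3, C2→H-γ 7, C3→H-γ 8, C4→H-γ 4, C5→H-γ 8, C6→H-γ 6, C7→H-γ 7, C8→H-γ 9  ⇒ total 52.
Compare {H-β}: total 53.
Compare {H-α}: total 70.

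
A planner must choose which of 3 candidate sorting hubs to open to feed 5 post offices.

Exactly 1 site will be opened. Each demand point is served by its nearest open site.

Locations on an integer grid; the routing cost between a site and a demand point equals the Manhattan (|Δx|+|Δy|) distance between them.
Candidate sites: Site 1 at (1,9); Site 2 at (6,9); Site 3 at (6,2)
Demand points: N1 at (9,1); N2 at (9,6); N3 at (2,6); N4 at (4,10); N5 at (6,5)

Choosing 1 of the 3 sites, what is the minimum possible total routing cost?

31

Open {Site 2}.
  N1→Site 2 11, N2→Site 2 6, N3→Site 2 7, N4→Site 2 3, N5→Site 2 4  ⇒ total 31.
Compare {Site 3}: total 32.
Compare {Site 1}: total 44.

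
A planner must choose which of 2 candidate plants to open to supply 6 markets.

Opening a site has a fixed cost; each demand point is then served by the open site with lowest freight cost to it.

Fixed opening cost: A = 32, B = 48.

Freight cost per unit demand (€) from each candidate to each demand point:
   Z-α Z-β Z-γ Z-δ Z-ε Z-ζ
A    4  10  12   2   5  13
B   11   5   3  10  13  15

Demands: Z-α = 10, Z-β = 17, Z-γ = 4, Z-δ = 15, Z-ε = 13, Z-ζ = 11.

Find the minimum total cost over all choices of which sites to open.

Open {A, B}: assign each demand point to its cheapest open site.
  Z-α→A 10×4=40, Z-β→B 17×5=85, Z-γ→B 4×3=12, Z-δ→A 15×2=30, Z-ε→A 13×5=65, Z-ζ→A 11×13=143
  freight cost 375, fixed 80 → total 455.
Compare {A}: freight cost 496 + fixed 32 = 528.
Compare {B}: freight cost 691 + fixed 48 = 739.

455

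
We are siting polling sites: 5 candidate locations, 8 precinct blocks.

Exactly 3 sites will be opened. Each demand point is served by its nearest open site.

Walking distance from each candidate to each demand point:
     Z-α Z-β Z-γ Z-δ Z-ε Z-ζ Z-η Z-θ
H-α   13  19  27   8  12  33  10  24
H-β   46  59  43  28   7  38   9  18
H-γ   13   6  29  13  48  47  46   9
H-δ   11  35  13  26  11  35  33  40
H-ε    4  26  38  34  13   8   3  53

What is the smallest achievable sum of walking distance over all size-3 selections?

Open {H-γ, H-δ, H-ε}.
  Z-α→H-ε 4, Z-β→H-γ 6, Z-γ→H-δ 13, Z-δ→H-γ 13, Z-ε→H-δ 11, Z-ζ→H-ε 8, Z-η→H-ε 3, Z-θ→H-γ 9  ⇒ total 67.
Compare {H-α, H-γ, H-ε}: total 77.
Compare {H-β, H-γ, H-ε}: total 79.
No size-3 selection does better; minimum is 67.

67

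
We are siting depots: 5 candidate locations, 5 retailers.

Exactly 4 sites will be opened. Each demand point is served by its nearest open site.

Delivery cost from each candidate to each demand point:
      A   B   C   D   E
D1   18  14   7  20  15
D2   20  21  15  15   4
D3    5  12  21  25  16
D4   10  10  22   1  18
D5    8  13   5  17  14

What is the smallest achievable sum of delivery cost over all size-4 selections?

Open {D2, D3, D4, D5}.
  A→D3 5, B→D4 10, C→D5 5, D→D4 1, E→D2 4  ⇒ total 25.
Compare {D1, D2, D3, D4}: total 27.
Compare {D1, D2, D4, D5}: total 28.
No size-4 selection does better; minimum is 25.

25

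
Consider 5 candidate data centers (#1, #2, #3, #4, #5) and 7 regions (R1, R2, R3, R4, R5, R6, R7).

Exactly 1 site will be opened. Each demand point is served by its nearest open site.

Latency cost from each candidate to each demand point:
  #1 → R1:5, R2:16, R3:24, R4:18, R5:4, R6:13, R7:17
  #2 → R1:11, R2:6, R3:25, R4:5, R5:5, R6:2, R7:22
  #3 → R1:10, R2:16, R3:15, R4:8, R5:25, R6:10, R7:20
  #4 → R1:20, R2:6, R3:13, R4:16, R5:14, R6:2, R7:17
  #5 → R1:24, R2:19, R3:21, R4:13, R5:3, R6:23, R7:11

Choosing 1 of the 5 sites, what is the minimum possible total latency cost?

Open {#2}.
  R1→#2 11, R2→#2 6, R3→#2 25, R4→#2 5, R5→#2 5, R6→#2 2, R7→#2 22  ⇒ total 76.
Compare {#4}: total 88.
Compare {#1}: total 97.
No size-1 selection does better; minimum is 76.

76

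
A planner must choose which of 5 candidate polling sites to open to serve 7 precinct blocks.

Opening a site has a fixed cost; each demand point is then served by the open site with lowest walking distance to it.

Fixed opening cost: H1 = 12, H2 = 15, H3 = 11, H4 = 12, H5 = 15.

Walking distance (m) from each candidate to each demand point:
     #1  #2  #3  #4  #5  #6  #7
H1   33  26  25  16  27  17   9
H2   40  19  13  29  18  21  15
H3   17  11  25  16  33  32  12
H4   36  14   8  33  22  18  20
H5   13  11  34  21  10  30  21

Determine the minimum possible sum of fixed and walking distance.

Open {H1, H4, H5}: assign each demand point to its cheapest open site.
  #1→H5 13, #2→H5 11, #3→H4 8, #4→H1 16, #5→H5 10, #6→H1 17, #7→H1 9
  walking distance 84, fixed 39 → total 123.
Compare {H3, H4, H5}: walking distance 88 + fixed 38 = 126.
Compare {H3, H4}: walking distance 104 + fixed 23 = 127.
Compare {H1, H5}: walking distance 101 + fixed 27 = 128.
All other subsets cost ≥ 126. Minimum total cost: 123.

123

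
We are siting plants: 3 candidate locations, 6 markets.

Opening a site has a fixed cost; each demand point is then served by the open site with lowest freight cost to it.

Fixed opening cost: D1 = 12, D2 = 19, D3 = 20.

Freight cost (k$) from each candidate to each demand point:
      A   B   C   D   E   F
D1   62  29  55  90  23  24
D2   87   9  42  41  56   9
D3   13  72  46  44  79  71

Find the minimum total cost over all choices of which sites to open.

Open {D1, D2, D3}: assign each demand point to its cheapest open site.
  A→D3 13, B→D2 9, C→D2 42, D→D2 41, E→D1 23, F→D2 9
  freight cost 137, fixed 51 → total 188.
Compare {D2, D3}: freight cost 170 + fixed 39 = 209.
Compare {D1, D3}: freight cost 179 + fixed 32 = 211.
Compare {D1, D2}: freight cost 186 + fixed 31 = 217.
All other subsets cost ≥ 209. Minimum total cost: 188.

188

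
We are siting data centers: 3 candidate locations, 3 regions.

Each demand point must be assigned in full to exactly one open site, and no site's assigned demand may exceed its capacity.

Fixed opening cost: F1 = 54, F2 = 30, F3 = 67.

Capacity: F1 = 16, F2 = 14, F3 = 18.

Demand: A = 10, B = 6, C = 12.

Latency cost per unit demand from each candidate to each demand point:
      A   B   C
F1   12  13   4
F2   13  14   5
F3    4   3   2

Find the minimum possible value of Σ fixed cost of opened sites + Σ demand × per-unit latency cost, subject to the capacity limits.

215

Open {F2, F3}; cheapest assignment that respects the capacities:
  F2 (cap 14, load 12): C — cost 12×5 = 60
  F3 (cap 18, load 16): A, B — cost 10×4 + 6×3 = 58
  Shipping 118, fixed 97 → total 215.
  Any other capacity-feasible assignment to {F2, F3} ships for at least 118.
Compare {F1, F3}: its best feasible assignment gives total 227.
Compare {F1, F2, F3}: its best feasible assignment gives total 257.
Every other set of open sites that can feasibly serve all demand totals ≥ 227 even under its best assignment. Minimum: 215.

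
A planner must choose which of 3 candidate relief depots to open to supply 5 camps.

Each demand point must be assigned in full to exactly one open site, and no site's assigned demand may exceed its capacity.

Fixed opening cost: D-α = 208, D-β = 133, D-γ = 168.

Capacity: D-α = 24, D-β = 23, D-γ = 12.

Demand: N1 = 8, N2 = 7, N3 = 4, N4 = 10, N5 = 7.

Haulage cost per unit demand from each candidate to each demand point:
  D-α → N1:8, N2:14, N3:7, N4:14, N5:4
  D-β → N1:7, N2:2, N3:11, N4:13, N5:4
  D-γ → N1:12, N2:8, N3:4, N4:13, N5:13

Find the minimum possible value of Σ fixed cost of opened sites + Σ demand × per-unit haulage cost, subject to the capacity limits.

605

Open {D-α, D-β}; cheapest assignment that respects the capacities:
  D-α (cap 24, load 19): N1, N3, N5 — cost 8×8 + 4×7 + 7×4 = 120
  D-β (cap 23, load 17): N2, N4 — cost 7×2 + 10×13 = 144
  Shipping 264, fixed 341 → total 605.
  Any other capacity-feasible assignment to {D-α, D-β} ships for at least 264.
Compare {D-α, D-γ}: its best feasible assignment gives total 754.
Compare {D-α, D-β, D-γ}: its best feasible assignment gives total 761.
Every other set of open sites that can feasibly serve all demand totals ≥ 754 even under its best assignment. Minimum: 605.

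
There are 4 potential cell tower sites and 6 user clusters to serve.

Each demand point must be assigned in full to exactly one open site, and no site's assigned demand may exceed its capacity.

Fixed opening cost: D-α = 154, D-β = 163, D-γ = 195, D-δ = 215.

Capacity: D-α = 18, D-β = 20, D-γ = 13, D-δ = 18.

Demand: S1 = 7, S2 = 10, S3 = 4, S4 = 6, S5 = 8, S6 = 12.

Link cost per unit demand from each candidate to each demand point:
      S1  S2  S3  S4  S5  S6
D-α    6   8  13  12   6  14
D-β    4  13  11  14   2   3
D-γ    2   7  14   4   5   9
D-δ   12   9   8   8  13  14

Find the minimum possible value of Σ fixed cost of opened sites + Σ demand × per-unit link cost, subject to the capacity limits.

734

Open {D-α, D-β, D-γ}; cheapest assignment that respects the capacities:
  D-α (cap 18, load 14): S2, S3 — cost 10×8 + 4×13 = 132
  D-β (cap 20, load 20): S5, S6 — cost 8×2 + 12×3 = 52
  D-γ (cap 13, load 13): S1, S4 — cost 7×2 + 6×4 = 38
  Shipping 222, fixed 512 → total 734.
  Any other capacity-feasible assignment to {D-α, D-β, D-γ} ships for at least 222.
Compare {D-β, D-γ, D-δ}: its best feasible assignment gives total 785.
Compare {D-α, D-β, D-δ}: its best feasible assignment gives total 786.
Every other set of open sites that can feasibly serve all demand totals ≥ 785 even under its best assignment. Minimum: 734.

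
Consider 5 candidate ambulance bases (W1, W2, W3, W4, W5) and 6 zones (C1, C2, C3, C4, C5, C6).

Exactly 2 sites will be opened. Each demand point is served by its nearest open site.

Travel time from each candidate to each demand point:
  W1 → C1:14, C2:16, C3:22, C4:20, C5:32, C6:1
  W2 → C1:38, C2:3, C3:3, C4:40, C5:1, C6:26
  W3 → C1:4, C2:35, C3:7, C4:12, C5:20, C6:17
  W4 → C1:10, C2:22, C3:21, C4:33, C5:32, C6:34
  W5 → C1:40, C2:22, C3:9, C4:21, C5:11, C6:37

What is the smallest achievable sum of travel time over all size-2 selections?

40

Open {W2, W3}.
  C1→W3 4, C2→W2 3, C3→W2 3, C4→W3 12, C5→W2 1, C6→W3 17  ⇒ total 40.
Compare {W1, W2}: total 42.
Compare {W1, W3}: total 60.
No size-2 selection does better; minimum is 40.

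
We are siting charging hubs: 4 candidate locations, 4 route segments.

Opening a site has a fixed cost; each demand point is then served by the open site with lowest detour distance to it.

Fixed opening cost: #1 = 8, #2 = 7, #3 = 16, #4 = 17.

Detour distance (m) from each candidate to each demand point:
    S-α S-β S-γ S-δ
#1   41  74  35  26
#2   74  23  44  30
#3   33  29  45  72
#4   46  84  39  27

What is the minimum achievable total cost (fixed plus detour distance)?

Open {#1, #2}: assign each demand point to its cheapest open site.
  S-α→#1 41, S-β→#2 23, S-γ→#1 35, S-δ→#1 26
  detour distance 125, fixed 15 → total 140.
Compare {#1, #3}: detour distance 123 + fixed 24 = 147.
Compare {#1, #2, #3}: detour distance 117 + fixed 31 = 148.
Compare {#2, #3}: detour distance 130 + fixed 23 = 153.
All other subsets cost ≥ 147. Minimum total cost: 140.

140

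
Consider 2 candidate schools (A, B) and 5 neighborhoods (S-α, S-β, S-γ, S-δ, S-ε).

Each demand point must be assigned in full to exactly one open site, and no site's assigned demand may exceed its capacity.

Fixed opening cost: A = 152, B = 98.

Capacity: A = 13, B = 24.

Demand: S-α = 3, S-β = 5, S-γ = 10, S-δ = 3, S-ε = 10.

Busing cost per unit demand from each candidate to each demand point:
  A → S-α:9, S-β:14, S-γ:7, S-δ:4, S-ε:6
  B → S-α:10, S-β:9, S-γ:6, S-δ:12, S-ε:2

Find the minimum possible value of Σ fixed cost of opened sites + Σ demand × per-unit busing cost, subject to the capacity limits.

427

Open {A, B}; cheapest assignment that respects the capacities:
  A (cap 13, load 13): S-γ, S-δ — cost 10×7 + 3×4 = 82
  B (cap 24, load 18): S-α, S-β, S-ε — cost 3×10 + 5×9 + 10×2 = 95
  Shipping 177, fixed 250 → total 427.
  Any other capacity-feasible assignment to {A, B} ships for at least 177.
Total demand is 31 and no other set of sites has combined capacity ≥ 31, so {A, B} is the only feasible choice of open sites. Minimum: 427.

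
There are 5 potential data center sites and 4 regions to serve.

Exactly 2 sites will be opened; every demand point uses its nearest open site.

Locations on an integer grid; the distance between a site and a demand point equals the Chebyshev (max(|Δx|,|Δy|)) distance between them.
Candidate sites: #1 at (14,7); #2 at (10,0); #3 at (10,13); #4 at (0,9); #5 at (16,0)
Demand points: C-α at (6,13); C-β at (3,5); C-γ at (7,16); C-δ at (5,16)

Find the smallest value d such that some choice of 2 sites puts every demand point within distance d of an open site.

5

Open {#3, #4}.
  Farthest demand point is C-δ at distance 5 (to #3); all others are ≤ 5.
With {#1, #4} the worst case is 7.
With {#2, #3} the worst case is 7.
No size-2 selection achieves below 5.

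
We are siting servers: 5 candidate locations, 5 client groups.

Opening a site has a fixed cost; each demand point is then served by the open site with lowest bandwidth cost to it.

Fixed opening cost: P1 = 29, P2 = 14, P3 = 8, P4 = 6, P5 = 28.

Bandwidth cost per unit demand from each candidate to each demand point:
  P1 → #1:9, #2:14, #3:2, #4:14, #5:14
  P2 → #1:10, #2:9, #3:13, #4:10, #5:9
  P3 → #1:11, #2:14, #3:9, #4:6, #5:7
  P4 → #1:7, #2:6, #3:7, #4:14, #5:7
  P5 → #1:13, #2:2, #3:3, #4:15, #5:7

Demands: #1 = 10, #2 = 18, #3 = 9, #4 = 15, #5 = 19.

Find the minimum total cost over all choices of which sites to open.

398

Open {P3, P4, P5}: assign each demand point to its cheapest open site.
  #1→P4 10×7=70, #2→P5 18×2=36, #3→P5 9×3=27, #4→P3 15×6=90, #5→P3 19×7=133
  bandwidth cost 356, fixed 42 → total 398.
Compare {P2, P3, P4, P5}: bandwidth cost 356 + fixed 56 = 412.
Compare {P1, P3, P4, P5}: bandwidth cost 347 + fixed 71 = 418.
Compare {P3, P5}: bandwidth cost 396 + fixed 36 = 432.
All other subsets cost ≥ 412. Minimum total cost: 398.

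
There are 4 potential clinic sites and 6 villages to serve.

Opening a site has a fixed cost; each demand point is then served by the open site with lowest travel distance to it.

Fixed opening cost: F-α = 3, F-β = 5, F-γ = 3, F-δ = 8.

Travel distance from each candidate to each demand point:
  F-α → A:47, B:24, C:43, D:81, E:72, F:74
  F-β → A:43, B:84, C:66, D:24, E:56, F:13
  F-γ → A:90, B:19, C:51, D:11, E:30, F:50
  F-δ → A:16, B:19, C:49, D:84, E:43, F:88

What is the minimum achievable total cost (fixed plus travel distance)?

Open {F-α, F-β, F-γ, F-δ}: assign each demand point to its cheapest open site.
  A→F-δ 16, B→F-γ 19, C→F-α 43, D→F-γ 11, E→F-γ 30, F→F-β 13
  travel distance 132, fixed 19 → total 151.
Compare {F-β, F-γ, F-δ}: travel distance 138 + fixed 16 = 154.
Compare {F-α, F-β, F-γ}: travel distance 159 + fixed 11 = 170.
Compare {F-α, F-β, F-δ}: travel distance 158 + fixed 16 = 174.
All other subsets cost ≥ 154. Minimum total cost: 151.

151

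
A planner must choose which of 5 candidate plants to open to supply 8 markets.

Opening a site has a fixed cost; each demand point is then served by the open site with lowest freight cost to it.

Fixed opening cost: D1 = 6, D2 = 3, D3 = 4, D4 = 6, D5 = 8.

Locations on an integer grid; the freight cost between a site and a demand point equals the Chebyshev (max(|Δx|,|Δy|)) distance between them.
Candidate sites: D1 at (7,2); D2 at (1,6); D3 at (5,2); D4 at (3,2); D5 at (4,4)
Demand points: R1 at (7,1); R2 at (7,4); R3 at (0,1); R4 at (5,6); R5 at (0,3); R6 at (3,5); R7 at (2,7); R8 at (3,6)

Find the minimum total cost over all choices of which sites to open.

28

Open {D2, D3}: assign each demand point to its cheapest open site.
  R1→D3 2, R2→D3 2, R3→D2 5, R4→D2 4, R5→D2 3, R6→D2 2, R7→D2 1, R8→D2 2
  freight cost 21, fixed 7 → total 28.
Compare {D1, D2}: freight cost 20 + fixed 9 = 29.
Compare {D5}: freight cost 22 + fixed 8 = 30.
Compare {D2, D5}: freight cost 19 + fixed 11 = 30.
All other subsets cost ≥ 29. Minimum total cost: 28.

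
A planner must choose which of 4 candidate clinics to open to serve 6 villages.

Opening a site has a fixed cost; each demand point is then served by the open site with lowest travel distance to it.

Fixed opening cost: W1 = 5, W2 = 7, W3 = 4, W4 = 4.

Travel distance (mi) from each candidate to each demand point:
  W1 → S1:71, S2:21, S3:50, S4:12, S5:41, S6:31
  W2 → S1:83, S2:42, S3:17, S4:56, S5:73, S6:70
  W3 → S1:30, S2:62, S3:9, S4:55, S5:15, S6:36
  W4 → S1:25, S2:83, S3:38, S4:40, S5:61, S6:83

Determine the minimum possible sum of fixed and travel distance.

126

Open {W1, W3, W4}: assign each demand point to its cheapest open site.
  S1→W4 25, S2→W1 21, S3→W3 9, S4→W1 12, S5→W3 15, S6→W1 31
  travel distance 113, fixed 13 → total 126.
Compare {W1, W3}: travel distance 118 + fixed 9 = 127.
Compare {W1, W2, W3, W4}: travel distance 113 + fixed 20 = 133.
Compare {W1, W2, W3}: travel distance 118 + fixed 16 = 134.
All other subsets cost ≥ 127. Minimum total cost: 126.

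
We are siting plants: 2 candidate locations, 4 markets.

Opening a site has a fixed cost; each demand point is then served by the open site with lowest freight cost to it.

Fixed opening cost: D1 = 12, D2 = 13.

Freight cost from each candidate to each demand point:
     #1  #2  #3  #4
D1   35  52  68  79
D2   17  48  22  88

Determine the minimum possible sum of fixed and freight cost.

Open {D2}: assign each demand point to its cheapest open site.
  #1→D2 17, #2→D2 48, #3→D2 22, #4→D2 88
  freight cost 175, fixed 13 → total 188.
Compare {D1, D2}: freight cost 166 + fixed 25 = 191.
Compare {D1}: freight cost 234 + fixed 12 = 246.

188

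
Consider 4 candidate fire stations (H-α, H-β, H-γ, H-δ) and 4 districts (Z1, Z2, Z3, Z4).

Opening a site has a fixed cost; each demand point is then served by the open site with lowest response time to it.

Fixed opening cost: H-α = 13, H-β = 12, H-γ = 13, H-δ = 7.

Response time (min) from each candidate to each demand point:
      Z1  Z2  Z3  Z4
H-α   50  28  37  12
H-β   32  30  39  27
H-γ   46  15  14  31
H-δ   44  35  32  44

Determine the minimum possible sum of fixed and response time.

Open {H-α, H-β, H-γ}: assign each demand point to its cheapest open site.
  Z1→H-β 32, Z2→H-γ 15, Z3→H-γ 14, Z4→H-α 12
  response time 73, fixed 38 → total 111.
Compare {H-α, H-γ}: response time 87 + fixed 26 = 113.
Compare {H-β, H-γ}: response time 88 + fixed 25 = 113.
Compare {H-α, H-γ, H-δ}: response time 85 + fixed 33 = 118.
All other subsets cost ≥ 113. Minimum total cost: 111.

111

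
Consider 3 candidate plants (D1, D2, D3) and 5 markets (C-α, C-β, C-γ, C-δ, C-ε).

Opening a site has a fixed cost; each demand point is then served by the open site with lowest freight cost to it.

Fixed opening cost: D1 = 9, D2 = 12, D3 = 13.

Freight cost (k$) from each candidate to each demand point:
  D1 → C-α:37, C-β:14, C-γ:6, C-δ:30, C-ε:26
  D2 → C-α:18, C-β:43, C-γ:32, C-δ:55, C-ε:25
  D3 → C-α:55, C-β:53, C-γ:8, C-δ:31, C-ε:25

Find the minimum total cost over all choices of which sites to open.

Open {D1, D2}: assign each demand point to its cheapest open site.
  C-α→D2 18, C-β→D1 14, C-γ→D1 6, C-δ→D1 30, C-ε→D2 25
  freight cost 93, fixed 21 → total 114.
Compare {D1}: freight cost 113 + fixed 9 = 122.
Compare {D1, D2, D3}: freight cost 93 + fixed 34 = 127.
Compare {D1, D3}: freight cost 112 + fixed 22 = 134.
All other subsets cost ≥ 122. Minimum total cost: 114.

114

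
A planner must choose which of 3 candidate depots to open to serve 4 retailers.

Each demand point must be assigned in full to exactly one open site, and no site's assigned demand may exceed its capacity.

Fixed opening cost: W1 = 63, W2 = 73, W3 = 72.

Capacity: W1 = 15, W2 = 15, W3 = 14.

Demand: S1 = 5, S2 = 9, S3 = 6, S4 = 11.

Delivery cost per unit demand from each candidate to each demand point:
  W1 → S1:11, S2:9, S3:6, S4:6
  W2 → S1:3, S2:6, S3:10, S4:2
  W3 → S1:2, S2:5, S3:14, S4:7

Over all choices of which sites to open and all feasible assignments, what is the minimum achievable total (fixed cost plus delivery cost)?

321

Open {W1, W2, W3}; cheapest assignment that respects the capacities:
  W1 (cap 15, load 6): S3 — cost 6×6 = 36
  W2 (cap 15, load 11): S4 — cost 11×2 = 22
  W3 (cap 14, load 14): S1, S2 — cost 5×2 + 9×5 = 55
  Shipping 113, fixed 208 → total 321.
  Any other capacity-feasible assignment to {W1, W2, W3} ships for at least 113.
Total demand is 31 and no other set of sites has combined capacity ≥ 31, so {W1, W2, W3} is the only feasible choice of open sites. Minimum: 321.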